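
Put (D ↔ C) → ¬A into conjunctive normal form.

(D ↔ C) → ¬A
≡ ¬(D ↔ C) ∨ ¬A   (eliminate →)
≡ ¬((D → C) ∧ (C → D)) ∨ ¬A   (eliminate ↔)
≡ ¬((¬D ∨ C) ∧ (C → D)) ∨ ¬A   (eliminate →)
≡ ¬((¬D ∨ C) ∧ (¬C ∨ D)) ∨ ¬A   (eliminate →)
≡ ¬(¬D ∨ C) ∨ ¬(¬C ∨ D) ∨ ¬A   (De Morgan)
≡ (¬¬D ∧ ¬C) ∨ ¬(¬C ∨ D) ∨ ¬A   (De Morgan)
≡ (D ∧ ¬C) ∨ ¬(¬C ∨ D) ∨ ¬A   (double negation)
≡ (D ∧ ¬C) ∨ (¬¬C ∧ ¬D) ∨ ¬A   (De Morgan)
≡ (D ∧ ¬C) ∨ (C ∧ ¬D) ∨ ¬A   (double negation)
≡ (D ∨ C ∨ ¬A) ∧ (D ∨ ¬D ∨ ¬A) ∧ (¬C ∨ C ∨ ¬A) ∧ (¬C ∨ ¬D ∨ ¬A)   (distribute ∨ over ∧)
≡ (D ∨ C ∨ ¬A) ∧ (¬C ∨ ¬D ∨ ¬A)   (simplify)

(D ∨ C ∨ ¬A) ∧ (¬C ∨ ¬D ∨ ¬A)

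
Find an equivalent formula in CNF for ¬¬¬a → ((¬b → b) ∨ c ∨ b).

a ∨ b ∨ c

¬¬¬a → ((¬b → b) ∨ c ∨ b)
⇔ ¬¬¬¬a ∨ (¬b → b) ∨ c ∨ b   [eliminate →]
⇔ ¬¬¬¬a ∨ ¬¬b ∨ b ∨ c ∨ b   [eliminate →]
⇔ ¬¬a ∨ ¬¬b ∨ b ∨ c ∨ b   [double negation]
⇔ a ∨ ¬¬b ∨ b ∨ c ∨ b   [double negation]
⇔ a ∨ b ∨ b ∨ c ∨ b   [double negation]
⇔ a ∨ b ∨ c   [simplify]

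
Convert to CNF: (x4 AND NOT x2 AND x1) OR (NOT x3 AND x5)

(x4 OR NOT x3) AND (x4 OR x5) AND (NOT x2 OR NOT x3) AND (NOT x2 OR x5) AND (x1 OR NOT x3) AND (x1 OR x5)

(x4 AND NOT x2 AND x1) OR (NOT x3 AND x5)
= (x4 OR NOT x3) AND (x4 OR x5) AND (NOT x2 OR NOT x3) AND (NOT x2 OR x5) AND (x1 OR NOT x3) AND (x1 OR x5)   — distribute OR over AND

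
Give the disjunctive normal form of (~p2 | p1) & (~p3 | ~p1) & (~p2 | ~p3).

(~p2 & ~p3) | (~p2 & ~p1) | (p1 & ~p3)

(~p2 | p1) & (~p3 | ~p1) & (~p2 | ~p3)
⇔ (~p2 & ~p3 & ~p2) | (~p2 & ~p3 & ~p3) | (~p2 & ~p1 & ~p2) | (~p2 & ~p1 & ~p3) | (p1 & ~p3 & ~p2) | (p1 & ~p3 & ~p3) | (p1 & ~p1 & ~p2) | (p1 & ~p1 & ~p3)   — distribute & over |
⇔ (~p2 & ~p3) | (~p2 & ~p1) | (p1 & ~p3)   — simplify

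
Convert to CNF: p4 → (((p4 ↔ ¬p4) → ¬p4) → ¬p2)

p4 → (((p4 ↔ ¬p4) → ¬p4) → ¬p2)
= ¬p4 ∨ (((p4 ↔ ¬p4) → ¬p4) → ¬p2)   — eliminate →
= ¬p4 ∨ ¬((p4 ↔ ¬p4) → ¬p4) ∨ ¬p2   — eliminate →
= ¬p4 ∨ ¬(¬(p4 ↔ ¬p4) ∨ ¬p4) ∨ ¬p2   — eliminate →
= ¬p4 ∨ ¬(¬((p4 → ¬p4) ∧ (¬p4 → p4)) ∨ ¬p4) ∨ ¬p2   — eliminate ↔
= ¬p4 ∨ ¬(¬((¬p4 ∨ ¬p4) ∧ (¬p4 → p4)) ∨ ¬p4) ∨ ¬p2   — eliminate →
= ¬p4 ∨ ¬(¬((¬p4 ∨ ¬p4) ∧ (¬¬p4 ∨ p4)) ∨ ¬p4) ∨ ¬p2   — eliminate →
= ¬p4 ∨ (¬¬((¬p4 ∨ ¬p4) ∧ (¬¬p4 ∨ p4)) ∧ ¬¬p4) ∨ ¬p2   — De Morgan
= ¬p4 ∨ ((¬p4 ∨ ¬p4) ∧ (¬¬p4 ∨ p4) ∧ ¬¬p4) ∨ ¬p2   — double negation
= ¬p4 ∨ ((¬p4 ∨ ¬p4) ∧ (p4 ∨ p4) ∧ ¬¬p4) ∨ ¬p2   — double negation
= ¬p4 ∨ ((¬p4 ∨ ¬p4) ∧ (p4 ∨ p4) ∧ p4) ∨ ¬p2   — double negation
= (¬p4 ∨ ¬p4 ∨ ¬p4 ∨ ¬p2) ∧ (¬p4 ∨ p4 ∨ p4 ∨ ¬p2) ∧ (¬p4 ∨ p4 ∨ ¬p2)   — distribute ∨ over ∧
= ¬p4 ∨ ¬p2   — simplify

¬p4 ∨ ¬p2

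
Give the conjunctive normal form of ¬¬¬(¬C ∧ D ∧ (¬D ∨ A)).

C ∨ ¬D ∨ ¬A

¬¬¬(¬C ∧ D ∧ (¬D ∨ A))
⇔ ¬(¬C ∧ D ∧ (¬D ∨ A))
⇔ ¬¬C ∨ ¬D ∨ ¬(¬D ∨ A)
⇔ C ∨ ¬D ∨ ¬(¬D ∨ A)
⇔ C ∨ ¬D ∨ (¬¬D ∧ ¬A)
⇔ C ∨ ¬D ∨ (D ∧ ¬A)
⇔ (C ∨ ¬D ∨ D) ∧ (C ∨ ¬D ∨ ¬A)
⇔ C ∨ ¬D ∨ ¬A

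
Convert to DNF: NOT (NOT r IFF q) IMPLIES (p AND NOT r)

(r AND NOT q) OR (q AND NOT r) OR (p AND NOT r)

NOT (NOT r IFF q) IMPLIES (p AND NOT r)
= NOT NOT (NOT r IFF q) OR (p AND NOT r)   (eliminate IMPLIES)
= NOT NOT ((NOT r IMPLIES q) AND (q IMPLIES NOT r)) OR (p AND NOT r)   (eliminate IFF)
= NOT NOT ((NOT NOT r OR q) AND (q IMPLIES NOT r)) OR (p AND NOT r)   (eliminate IMPLIES)
= NOT NOT ((NOT NOT r OR q) AND (NOT q OR NOT r)) OR (p AND NOT r)   (eliminate IMPLIES)
= ((NOT NOT r OR q) AND (NOT q OR NOT r)) OR (p AND NOT r)   (double negation)
= ((r OR q) AND (NOT q OR NOT r)) OR (p AND NOT r)   (double negation)
= (r AND NOT q) OR (r AND NOT r) OR (q AND NOT q) OR (q AND NOT r) OR (p AND NOT r)   (distribute AND over OR)
= (r AND NOT q) OR (q AND NOT r) OR (p AND NOT r)   (simplify)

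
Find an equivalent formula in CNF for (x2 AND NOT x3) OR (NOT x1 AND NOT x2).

(x2 OR NOT x1) AND (NOT x3 OR NOT x1) AND (NOT x3 OR NOT x2)

(x2 AND NOT x3) OR (NOT x1 AND NOT x2)
⇔ (x2 OR NOT x1) AND (x2 OR NOT x2) AND (NOT x3 OR NOT x1) AND (NOT x3 OR NOT x2)   (distribute OR over AND)
⇔ (x2 OR NOT x1) AND (NOT x3 OR NOT x1) AND (NOT x3 OR NOT x2)   (simplify)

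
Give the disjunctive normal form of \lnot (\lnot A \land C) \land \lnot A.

\lnot (\lnot A \land C) \land \lnot A
= (\lnot \lnot A \lor \lnot C) \land \lnot A   — De Morgan
= (A \lor \lnot C) \land \lnot A   — double negation
= (A \land \lnot A) \lor (\lnot C \land \lnot A)   — distribute \land over \lor
= \lnot C \land \lnot A   — simplify

\lnot C \land \lnot A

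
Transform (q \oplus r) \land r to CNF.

(\lnot q \lor \lnot r) \land r

(q \oplus r) \land r
= (q \lor r) \land \lnot (q \land r) \land r   [expand \oplus]
= (q \lor r) \land (\lnot q \lor \lnot r) \land r   [De Morgan]
= (\lnot q \lor \lnot r) \land r   [simplify]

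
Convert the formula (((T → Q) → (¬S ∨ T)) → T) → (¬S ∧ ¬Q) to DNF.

(((T → Q) → (¬S ∨ T)) → T) → (¬S ∧ ¬Q)
= ¬(((T → Q) → (¬S ∨ T)) → T) ∨ (¬S ∧ ¬Q)   [eliminate →]
= ¬(¬((T → Q) → (¬S ∨ T)) ∨ T) ∨ (¬S ∧ ¬Q)   [eliminate →]
= ¬(¬(¬(T → Q) ∨ ¬S ∨ T) ∨ T) ∨ (¬S ∧ ¬Q)   [eliminate →]
= ¬(¬(¬(¬T ∨ Q) ∨ ¬S ∨ T) ∨ T) ∨ (¬S ∧ ¬Q)   [eliminate →]
= (¬¬(¬(¬T ∨ Q) ∨ ¬S ∨ T) ∧ ¬T) ∨ (¬S ∧ ¬Q)   [De Morgan]
= ((¬(¬T ∨ Q) ∨ ¬S ∨ T) ∧ ¬T) ∨ (¬S ∧ ¬Q)   [double negation]
= (((¬¬T ∧ ¬Q) ∨ ¬S ∨ T) ∧ ¬T) ∨ (¬S ∧ ¬Q)   [De Morgan]
= (((T ∧ ¬Q) ∨ ¬S ∨ T) ∧ ¬T) ∨ (¬S ∧ ¬Q)   [double negation]
= (T ∧ ¬Q ∧ ¬T) ∨ (¬S ∧ ¬T) ∨ (T ∧ ¬T) ∨ (¬S ∧ ¬Q)   [distribute ∧ over ∨]
= (¬S ∧ ¬T) ∨ (¬S ∧ ¬Q)   [simplify]

(¬S ∧ ¬T) ∨ (¬S ∧ ¬Q)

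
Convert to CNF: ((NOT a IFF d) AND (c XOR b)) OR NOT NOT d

(a OR d) AND (c OR b OR d) AND (NOT c OR NOT b OR d)

((NOT a IFF d) AND (c XOR b)) OR NOT NOT d
= ((NOT a IMPLIES d) AND (d IMPLIES NOT a) AND (c XOR b)) OR NOT NOT d   (eliminate IFF)
= ((NOT NOT a OR d) AND (d IMPLIES NOT a) AND (c XOR b)) OR NOT NOT d   (eliminate IMPLIES)
= ((NOT NOT a OR d) AND (NOT d OR NOT a) AND (c XOR b)) OR NOT NOT d   (eliminate IMPLIES)
= ((NOT NOT a OR d) AND (NOT d OR NOT a) AND (c OR b) AND NOT (c AND b)) OR NOT NOT d   (expand XOR)
= ((a OR d) AND (NOT d OR NOT a) AND (c OR b) AND NOT (c AND b)) OR NOT NOT d   (double negation)
= ((a OR d) AND (NOT d OR NOT a) AND (c OR b) AND (NOT c OR NOT b)) OR NOT NOT d   (De Morgan)
= ((a OR d) AND (NOT d OR NOT a) AND (c OR b) AND (NOT c OR NOT b)) OR d   (double negation)
= (a OR d OR d) AND (NOT d OR NOT a OR d) AND (c OR b OR d) AND (NOT c OR NOT b OR d)   (distribute OR over AND)
= (a OR d) AND (c OR b OR d) AND (NOT c OR NOT b OR d)   (simplify)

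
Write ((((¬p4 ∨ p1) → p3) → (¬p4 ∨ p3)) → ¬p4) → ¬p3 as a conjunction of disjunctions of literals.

p4 ∨ ¬p3

((((¬p4 ∨ p1) → p3) → (¬p4 ∨ p3)) → ¬p4) → ¬p3
= ¬((((¬p4 ∨ p1) → p3) → (¬p4 ∨ p3)) → ¬p4) ∨ ¬p3   [eliminate →]
= ¬(¬(((¬p4 ∨ p1) → p3) → (¬p4 ∨ p3)) ∨ ¬p4) ∨ ¬p3   [eliminate →]
= ¬(¬(¬((¬p4 ∨ p1) → p3) ∨ ¬p4 ∨ p3) ∨ ¬p4) ∨ ¬p3   [eliminate →]
= ¬(¬(¬(¬(¬p4 ∨ p1) ∨ p3) ∨ ¬p4 ∨ p3) ∨ ¬p4) ∨ ¬p3   [eliminate →]
= (¬¬(¬(¬(¬p4 ∨ p1) ∨ p3) ∨ ¬p4 ∨ p3) ∧ ¬¬p4) ∨ ¬p3   [De Morgan]
= ((¬(¬(¬p4 ∨ p1) ∨ p3) ∨ ¬p4 ∨ p3) ∧ ¬¬p4) ∨ ¬p3   [double negation]
= (((¬¬(¬p4 ∨ p1) ∧ ¬p3) ∨ ¬p4 ∨ p3) ∧ ¬¬p4) ∨ ¬p3   [De Morgan]
= ((((¬p4 ∨ p1) ∧ ¬p3) ∨ ¬p4 ∨ p3) ∧ ¬¬p4) ∨ ¬p3   [double negation]
= ((((¬p4 ∨ p1) ∧ ¬p3) ∨ ¬p4 ∨ p3) ∧ p4) ∨ ¬p3   [double negation]
= (¬p4 ∨ p1 ∨ ¬p4 ∨ p3 ∨ ¬p3) ∧ (¬p3 ∨ ¬p4 ∨ p3 ∨ ¬p3) ∧ (p4 ∨ ¬p3)   [distribute ∨ over ∧]
= p4 ∨ ¬p3   [simplify]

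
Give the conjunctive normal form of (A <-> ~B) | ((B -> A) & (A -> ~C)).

~A | ~B | ~C

(A <-> ~B) | ((B -> A) & (A -> ~C))
≡ ((A -> ~B) & (~B -> A)) | ((B -> A) & (A -> ~C))
≡ ((~A | ~B) & (~B -> A)) | ((B -> A) & (A -> ~C))
≡ ((~A | ~B) & (~~B | A)) | ((B -> A) & (A -> ~C))
≡ ((~A | ~B) & (~~B | A)) | ((~B | A) & (A -> ~C))
≡ ((~A | ~B) & (~~B | A)) | ((~B | A) & (~A | ~C))
≡ ((~A | ~B) & (B | A)) | ((~B | A) & (~A | ~C))
≡ (~A | ~B | ~B | A) & (~A | ~B | ~A | ~C) & (B | A | ~B | A) & (B | A | ~A | ~C)
≡ ~A | ~B | ~C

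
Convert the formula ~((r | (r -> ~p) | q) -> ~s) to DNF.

~((r | (r -> ~p) | q) -> ~s)
≡ ~(~(r | (r -> ~p) | q) | ~s)   (eliminate ->)
≡ ~(~(r | ~r | ~p | q) | ~s)   (eliminate ->)
≡ ~~(r | ~r | ~p | q) & ~~s   (De Morgan)
≡ (r | ~r | ~p | q) & ~~s   (double negation)
≡ (r | ~r | ~p | q) & s   (double negation)
≡ (r & s) | (~r & s) | (~p & s) | (q & s)   (distribute & over |)

(r & s) | (~r & s) | (~p & s) | (q & s)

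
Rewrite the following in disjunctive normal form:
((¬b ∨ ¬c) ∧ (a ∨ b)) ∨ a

(¬c ∧ b) ∨ a

((¬b ∨ ¬c) ∧ (a ∨ b)) ∨ a
≡ (¬b ∧ a) ∨ (¬b ∧ b) ∨ (¬c ∧ a) ∨ (¬c ∧ b) ∨ a   [distribute ∧ over ∨]
≡ (¬c ∧ b) ∨ a   [simplify]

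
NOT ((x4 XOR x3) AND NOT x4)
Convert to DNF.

NOT ((x4 XOR x3) AND NOT x4)
≡ NOT (((x4 AND NOT x3) OR (NOT x4 AND x3)) AND NOT x4)   — expand XOR
≡ NOT ((x4 AND NOT x3) OR (NOT x4 AND x3)) OR NOT NOT x4   — De Morgan
≡ (NOT (x4 AND NOT x3) AND NOT (NOT x4 AND x3)) OR NOT NOT x4   — De Morgan
≡ ((NOT x4 OR NOT NOT x3) AND NOT (NOT x4 AND x3)) OR NOT NOT x4   — De Morgan
≡ ((NOT x4 OR x3) AND NOT (NOT x4 AND x3)) OR NOT NOT x4   — double negation
≡ ((NOT x4 OR x3) AND (NOT NOT x4 OR NOT x3)) OR NOT NOT x4   — De Morgan
≡ ((NOT x4 OR x3) AND (x4 OR NOT x3)) OR NOT NOT x4   — double negation
≡ ((NOT x4 OR x3) AND (x4 OR NOT x3)) OR x4   — double negation
≡ (NOT x4 AND x4) OR (NOT x4 AND NOT x3) OR (x3 AND x4) OR (x3 AND NOT x3) OR x4   — distribute AND over OR
≡ (NOT x4 AND NOT x3) OR x4   — simplify

(NOT x4 AND NOT x3) OR x4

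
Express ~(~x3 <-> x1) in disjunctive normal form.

~(~x3 <-> x1)
⇔ ~((~x3 -> x1) & (x1 -> ~x3))   [eliminate <->]
⇔ ~((~~x3 | x1) & (x1 -> ~x3))   [eliminate ->]
⇔ ~((~~x3 | x1) & (~x1 | ~x3))   [eliminate ->]
⇔ ~(~~x3 | x1) | ~(~x1 | ~x3)   [De Morgan]
⇔ (~~~x3 & ~x1) | ~(~x1 | ~x3)   [De Morgan]
⇔ (~x3 & ~x1) | ~(~x1 | ~x3)   [double negation]
⇔ (~x3 & ~x1) | (~~x1 & ~~x3)   [De Morgan]
⇔ (~x3 & ~x1) | (x1 & ~~x3)   [double negation]
⇔ (~x3 & ~x1) | (x1 & x3)   [double negation]

(~x3 & ~x1) | (x1 & x3)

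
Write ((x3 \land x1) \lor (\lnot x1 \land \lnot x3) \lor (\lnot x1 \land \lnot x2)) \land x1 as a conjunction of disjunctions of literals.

(x3 \lor \lnot x1) \land x1

((x3 \land x1) \lor (\lnot x1 \land \lnot x3) \lor (\lnot x1 \land \lnot x2)) \land x1
≡ (x3 \lor \lnot x1 \lor \lnot x1) \land (x3 \lor \lnot x1 \lor \lnot x2) \land (x3 \lor \lnot x3 \lor \lnot x1) \land (x3 \lor \lnot x3 \lor \lnot x2) \land (x1 \lor \lnot x1 \lor \lnot x1) \land (x1 \lor \lnot x1 \lor \lnot x2) \land (x1 \lor \lnot x3 \lor \lnot x1) \land (x1 \lor \lnot x3 \lor \lnot x2) \land x1   [distribute \lor over \land]
≡ (x3 \lor \lnot x1) \land x1   [simplify]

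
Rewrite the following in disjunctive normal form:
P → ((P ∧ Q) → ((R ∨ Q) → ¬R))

¬P ∨ ¬Q ∨ ¬R

P → ((P ∧ Q) → ((R ∨ Q) → ¬R))
≡ ¬P ∨ ((P ∧ Q) → ((R ∨ Q) → ¬R))   (eliminate →)
≡ ¬P ∨ ¬(P ∧ Q) ∨ ((R ∨ Q) → ¬R)   (eliminate →)
≡ ¬P ∨ ¬(P ∧ Q) ∨ ¬(R ∨ Q) ∨ ¬R   (eliminate →)
≡ ¬P ∨ ¬P ∨ ¬Q ∨ ¬(R ∨ Q) ∨ ¬R   (De Morgan)
≡ ¬P ∨ ¬P ∨ ¬Q ∨ (¬R ∧ ¬Q) ∨ ¬R   (De Morgan)
≡ ¬P ∨ ¬Q ∨ ¬R   (simplify)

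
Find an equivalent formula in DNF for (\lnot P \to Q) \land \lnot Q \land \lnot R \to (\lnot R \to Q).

\lnot P \land \lnot Q \lor Q \lor R

(\lnot P \to Q) \land \lnot Q \land \lnot R \to (\lnot R \to Q)
≡ \lnot ((\lnot P \to Q) \land \lnot Q \land \lnot R) \lor (\lnot R \to Q)   [eliminate \to]
≡ \lnot ((\lnot \lnot P \lor Q) \land \lnot Q \land \lnot R) \lor (\lnot R \to Q)   [eliminate \to]
≡ \lnot ((\lnot \lnot P \lor Q) \land \lnot Q \land \lnot R) \lor \lnot \lnot R \lor Q   [eliminate \to]
≡ \lnot (\lnot \lnot P \lor Q) \lor \lnot \lnot Q \lor \lnot \lnot R \lor \lnot \lnot R \lor Q   [De Morgan]
≡ \lnot \lnot \lnot P \land \lnot Q \lor \lnot \lnot Q \lor \lnot \lnot R \lor \lnot \lnot R \lor Q   [De Morgan]
≡ \lnot P \land \lnot Q \lor \lnot \lnot Q \lor \lnot \lnot R \lor \lnot \lnot R \lor Q   [double negation]
≡ \lnot P \land \lnot Q \lor Q \lor \lnot \lnot R \lor \lnot \lnot R \lor Q   [double negation]
≡ \lnot P \land \lnot Q \lor Q \lor R \lor \lnot \lnot R \lor Q   [double negation]
≡ \lnot P \land \lnot Q \lor Q \lor R \lor R \lor Q   [double negation]
≡ \lnot P \land \lnot Q \lor Q \lor R   [simplify]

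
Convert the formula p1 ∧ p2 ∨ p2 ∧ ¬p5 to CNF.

p1 ∧ p2 ∨ p2 ∧ ¬p5
= (p1 ∨ p2) ∧ (p1 ∨ ¬p5) ∧ (p2 ∨ p2) ∧ (p2 ∨ ¬p5)   (distribute ∨ over ∧)
= (p1 ∨ ¬p5) ∧ p2   (simplify)

(p1 ∨ ¬p5) ∧ p2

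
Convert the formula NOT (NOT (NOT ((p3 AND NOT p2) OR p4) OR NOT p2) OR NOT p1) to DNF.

NOT (NOT (NOT ((p3 AND NOT p2) OR p4) OR NOT p2) OR NOT p1)
= NOT NOT (NOT ((p3 AND NOT p2) OR p4) OR NOT p2) AND NOT NOT p1   [De Morgan]
= (NOT ((p3 AND NOT p2) OR p4) OR NOT p2) AND NOT NOT p1   [double negation]
= ((NOT (p3 AND NOT p2) AND NOT p4) OR NOT p2) AND NOT NOT p1   [De Morgan]
= (((NOT p3 OR NOT NOT p2) AND NOT p4) OR NOT p2) AND NOT NOT p1   [De Morgan]
= (((NOT p3 OR p2) AND NOT p4) OR NOT p2) AND NOT NOT p1   [double negation]
= (((NOT p3 OR p2) AND NOT p4) OR NOT p2) AND p1   [double negation]
= (NOT p3 AND NOT p4 AND p1) OR (p2 AND NOT p4 AND p1) OR (NOT p2 AND p1)   [distribute AND over OR]

(NOT p3 AND NOT p4 AND p1) OR (p2 AND NOT p4 AND p1) OR (NOT p2 AND p1)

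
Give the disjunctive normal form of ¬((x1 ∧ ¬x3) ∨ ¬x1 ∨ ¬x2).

x3 ∧ x1 ∧ x2

¬((x1 ∧ ¬x3) ∨ ¬x1 ∨ ¬x2)
≡ ¬(x1 ∧ ¬x3) ∧ ¬¬x1 ∧ ¬¬x2   — De Morgan
≡ (¬x1 ∨ ¬¬x3) ∧ ¬¬x1 ∧ ¬¬x2   — De Morgan
≡ (¬x1 ∨ x3) ∧ ¬¬x1 ∧ ¬¬x2   — double negation
≡ (¬x1 ∨ x3) ∧ x1 ∧ ¬¬x2   — double negation
≡ (¬x1 ∨ x3) ∧ x1 ∧ x2   — double negation
≡ (¬x1 ∧ x1 ∧ x2) ∨ (x3 ∧ x1 ∧ x2)   — distribute ∧ over ∨
≡ x3 ∧ x1 ∧ x2   — simplify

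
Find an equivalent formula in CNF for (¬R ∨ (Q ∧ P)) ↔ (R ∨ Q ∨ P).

(¬R ∨ (Q ∧ P)) ↔ (R ∨ Q ∨ P)
⇔ ((¬R ∨ (Q ∧ P)) → (R ∨ Q ∨ P)) ∧ ((R ∨ Q ∨ P) → (¬R ∨ (Q ∧ P)))   — eliminate ↔
⇔ (¬(¬R ∨ (Q ∧ P)) ∨ R ∨ Q ∨ P) ∧ ((R ∨ Q ∨ P) → (¬R ∨ (Q ∧ P)))   — eliminate →
⇔ (¬(¬R ∨ (Q ∧ P)) ∨ R ∨ Q ∨ P) ∧ (¬(R ∨ Q ∨ P) ∨ ¬R ∨ (Q ∧ P))   — eliminate →
⇔ ((¬¬R ∧ ¬(Q ∧ P)) ∨ R ∨ Q ∨ P) ∧ (¬(R ∨ Q ∨ P) ∨ ¬R ∨ (Q ∧ P))   — De Morgan
⇔ ((R ∧ ¬(Q ∧ P)) ∨ R ∨ Q ∨ P) ∧ (¬(R ∨ Q ∨ P) ∨ ¬R ∨ (Q ∧ P))   — double negation
⇔ ((R ∧ (¬Q ∨ ¬P)) ∨ R ∨ Q ∨ P) ∧ (¬(R ∨ Q ∨ P) ∨ ¬R ∨ (Q ∧ P))   — De Morgan
⇔ ((R ∧ (¬Q ∨ ¬P)) ∨ R ∨ Q ∨ P) ∧ ((¬R ∧ ¬Q ∧ ¬P) ∨ ¬R ∨ (Q ∧ P))   — De Morgan
⇔ (R ∨ R ∨ Q ∨ P) ∧ (¬Q ∨ ¬P ∨ R ∨ Q ∨ P) ∧ (¬R ∨ ¬R ∨ Q) ∧ (¬R ∨ ¬R ∨ P) ∧ (¬Q ∨ ¬R ∨ Q) ∧ (¬Q ∨ ¬R ∨ P) ∧ (¬P ∨ ¬R ∨ Q) ∧ (¬P ∨ ¬R ∨ P)   — distribute ∨ over ∧
⇔ (R ∨ Q ∨ P) ∧ (¬R ∨ Q) ∧ (¬R ∨ P)   — simplify

(R ∨ Q ∨ P) ∧ (¬R ∨ Q) ∧ (¬R ∨ P)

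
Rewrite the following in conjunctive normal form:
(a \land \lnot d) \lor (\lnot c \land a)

(a \land \lnot d) \lor (\lnot c \land a)
⇔ (a \lor \lnot c) \land (a \lor a) \land (\lnot d \lor \lnot c) \land (\lnot d \lor a)   — distribute \lor over \land
⇔ a \land (\lnot d \lor \lnot c)   — simplify

a \land (\lnot d \lor \lnot c)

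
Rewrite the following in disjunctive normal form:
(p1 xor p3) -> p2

(~p1 & ~p3) | (p3 & p1) | p2

(p1 xor p3) -> p2
≡ ~(p1 xor p3) | p2   [eliminate ->]
≡ ~((p1 & ~p3) | (~p1 & p3)) | p2   [expand xor]
≡ (~(p1 & ~p3) & ~(~p1 & p3)) | p2   [De Morgan]
≡ ((~p1 | ~~p3) & ~(~p1 & p3)) | p2   [De Morgan]
≡ ((~p1 | p3) & ~(~p1 & p3)) | p2   [double negation]
≡ ((~p1 | p3) & (~~p1 | ~p3)) | p2   [De Morgan]
≡ ((~p1 | p3) & (p1 | ~p3)) | p2   [double negation]
≡ (~p1 & p1) | (~p1 & ~p3) | (p3 & p1) | (p3 & ~p3) | p2   [distribute & over |]
≡ (~p1 & ~p3) | (p3 & p1) | p2   [simplify]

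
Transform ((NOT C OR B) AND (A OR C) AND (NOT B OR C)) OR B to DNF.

(NOT C AND A AND NOT B) OR B

((NOT C OR B) AND (A OR C) AND (NOT B OR C)) OR B
⇔ (NOT C AND A AND NOT B) OR (NOT C AND A AND C) OR (NOT C AND C AND NOT B) OR (NOT C AND C AND C) OR (B AND A AND NOT B) OR (B AND A AND C) OR (B AND C AND NOT B) OR (B AND C AND C) OR B   [distribute AND over OR]
⇔ (NOT C AND A AND NOT B) OR B   [simplify]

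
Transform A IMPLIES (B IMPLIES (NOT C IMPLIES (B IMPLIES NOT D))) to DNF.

NOT A OR NOT B OR C OR NOT D

A IMPLIES (B IMPLIES (NOT C IMPLIES (B IMPLIES NOT D)))
⇔ NOT A OR (B IMPLIES (NOT C IMPLIES (B IMPLIES NOT D)))
⇔ NOT A OR NOT B OR (NOT C IMPLIES (B IMPLIES NOT D))
⇔ NOT A OR NOT B OR NOT NOT C OR (B IMPLIES NOT D)
⇔ NOT A OR NOT B OR NOT NOT C OR NOT B OR NOT D
⇔ NOT A OR NOT B OR C OR NOT B OR NOT D
⇔ NOT A OR NOT B OR C OR NOT D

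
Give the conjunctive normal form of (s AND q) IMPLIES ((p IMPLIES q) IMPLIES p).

NOT s OR NOT q OR p

(s AND q) IMPLIES ((p IMPLIES q) IMPLIES p)
≡ NOT (s AND q) OR ((p IMPLIES q) IMPLIES p)   [eliminate IMPLIES]
≡ NOT (s AND q) OR NOT (p IMPLIES q) OR p   [eliminate IMPLIES]
≡ NOT (s AND q) OR NOT (NOT p OR q) OR p   [eliminate IMPLIES]
≡ NOT s OR NOT q OR NOT (NOT p OR q) OR p   [De Morgan]
≡ NOT s OR NOT q OR (NOT NOT p AND NOT q) OR p   [De Morgan]
≡ NOT s OR NOT q OR (p AND NOT q) OR p   [double negation]
≡ (NOT s OR NOT q OR p OR p) AND (NOT s OR NOT q OR NOT q OR p)   [distribute OR over AND]
≡ NOT s OR NOT q OR p   [simplify]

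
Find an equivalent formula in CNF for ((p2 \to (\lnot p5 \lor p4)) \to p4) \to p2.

((p2 \to (\lnot p5 \lor p4)) \to p4) \to p2
≡ \lnot ((p2 \to (\lnot p5 \lor p4)) \to p4) \lor p2   — eliminate \to
≡ \lnot (\lnot (p2 \to (\lnot p5 \lor p4)) \lor p4) \lor p2   — eliminate \to
≡ \lnot (\lnot (\lnot p2 \lor \lnot p5 \lor p4) \lor p4) \lor p2   — eliminate \to
≡ (\lnot \lnot (\lnot p2 \lor \lnot p5 \lor p4) \land \lnot p4) \lor p2   — De Morgan
≡ ((\lnot p2 \lor \lnot p5 \lor p4) \land \lnot p4) \lor p2   — double negation
≡ (\lnot p2 \lor \lnot p5 \lor p4 \lor p2) \land (\lnot p4 \lor p2)   — distribute \lor over \land
≡ \lnot p4 \lor p2   — simplify

\lnot p4 \lor p2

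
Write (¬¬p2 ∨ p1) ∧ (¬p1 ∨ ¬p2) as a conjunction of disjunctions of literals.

(p2 ∨ p1) ∧ (¬p1 ∨ ¬p2)

(¬¬p2 ∨ p1) ∧ (¬p1 ∨ ¬p2)
≡ (p2 ∨ p1) ∧ (¬p1 ∨ ¬p2)   [double negation]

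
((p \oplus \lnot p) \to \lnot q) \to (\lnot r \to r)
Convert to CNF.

q \lor r

((p \oplus \lnot p) \to \lnot q) \to (\lnot r \to r)
≡ \lnot ((p \oplus \lnot p) \to \lnot q) \lor (\lnot r \to r)   (eliminate \to)
≡ \lnot (\lnot (p \oplus \lnot p) \lor \lnot q) \lor (\lnot r \to r)   (eliminate \to)
≡ \lnot (\lnot ((p \lor \lnot p) \land \lnot (p \land \lnot p)) \lor \lnot q) \lor (\lnot r \to r)   (expand \oplus)
≡ \lnot (\lnot ((p \lor \lnot p) \land \lnot (p \land \lnot p)) \lor \lnot q) \lor \lnot \lnot r \lor r   (eliminate \to)
≡ (\lnot \lnot ((p \lor \lnot p) \land \lnot (p \land \lnot p)) \land \lnot \lnot q) \lor \lnot \lnot r \lor r   (De Morgan)
≡ ((p \lor \lnot p) \land \lnot (p \land \lnot p) \land \lnot \lnot q) \lor \lnot \lnot r \lor r   (double negation)
≡ ((p \lor \lnot p) \land (\lnot p \lor \lnot \lnot p) \land \lnot \lnot q) \lor \lnot \lnot r \lor r   (De Morgan)
≡ ((p \lor \lnot p) \land (\lnot p \lor p) \land \lnot \lnot q) \lor \lnot \lnot r \lor r   (double negation)
≡ ((p \lor \lnot p) \land (\lnot p \lor p) \land q) \lor \lnot \lnot r \lor r   (double negation)
≡ ((p \lor \lnot p) \land (\lnot p \lor p) \land q) \lor r \lor r   (double negation)
≡ (p \lor \lnot p \lor r \lor r) \land (\lnot p \lor p \lor r \lor r) \land (q \lor r \lor r)   (distribute \lor over \land)
≡ q \lor r   (simplify)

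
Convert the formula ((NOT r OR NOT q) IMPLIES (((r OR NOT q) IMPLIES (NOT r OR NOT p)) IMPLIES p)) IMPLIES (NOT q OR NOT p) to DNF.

NOT q OR NOT p

((NOT r OR NOT q) IMPLIES (((r OR NOT q) IMPLIES (NOT r OR NOT p)) IMPLIES p)) IMPLIES (NOT q OR NOT p)
⇔ NOT ((NOT r OR NOT q) IMPLIES (((r OR NOT q) IMPLIES (NOT r OR NOT p)) IMPLIES p)) OR NOT q OR NOT p   [eliminate IMPLIES]
⇔ NOT (NOT (NOT r OR NOT q) OR (((r OR NOT q) IMPLIES (NOT r OR NOT p)) IMPLIES p)) OR NOT q OR NOT p   [eliminate IMPLIES]
⇔ NOT (NOT (NOT r OR NOT q) OR NOT ((r OR NOT q) IMPLIES (NOT r OR NOT p)) OR p) OR NOT q OR NOT p   [eliminate IMPLIES]
⇔ NOT (NOT (NOT r OR NOT q) OR NOT (NOT (r OR NOT q) OR NOT r OR NOT p) OR p) OR NOT q OR NOT p   [eliminate IMPLIES]
⇔ (NOT NOT (NOT r OR NOT q) AND NOT NOT (NOT (r OR NOT q) OR NOT r OR NOT p) AND NOT p) OR NOT q OR NOT p   [De Morgan]
⇔ ((NOT r OR NOT q) AND NOT NOT (NOT (r OR NOT q) OR NOT r OR NOT p) AND NOT p) OR NOT q OR NOT p   [double negation]
⇔ ((NOT r OR NOT q) AND (NOT (r OR NOT q) OR NOT r OR NOT p) AND NOT p) OR NOT q OR NOT p   [double negation]
⇔ ((NOT r OR NOT q) AND ((NOT r AND NOT NOT q) OR NOT r OR NOT p) AND NOT p) OR NOT q OR NOT p   [De Morgan]
⇔ ((NOT r OR NOT q) AND ((NOT r AND q) OR NOT r OR NOT p) AND NOT p) OR NOT q OR NOT p   [double negation]
⇔ (NOT r AND NOT r AND q AND NOT p) OR (NOT r AND NOT r AND NOT p) OR (NOT r AND NOT p AND NOT p) OR (NOT q AND NOT r AND q AND NOT p) OR (NOT q AND NOT r AND NOT p) OR (NOT q AND NOT p AND NOT p) OR NOT q OR NOT p   [distribute AND over OR]
⇔ NOT q OR NOT p   [simplify]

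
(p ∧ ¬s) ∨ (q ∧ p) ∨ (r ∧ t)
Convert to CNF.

(p ∧ ¬s) ∨ (q ∧ p) ∨ (r ∧ t)
⇔ (p ∨ q ∨ r) ∧ (p ∨ q ∨ t) ∧ (p ∨ p ∨ r) ∧ (p ∨ p ∨ t) ∧ (¬s ∨ q ∨ r) ∧ (¬s ∨ q ∨ t) ∧ (¬s ∨ p ∨ r) ∧ (¬s ∨ p ∨ t)   [distribute ∨ over ∧]
⇔ (p ∨ r) ∧ (p ∨ t) ∧ (¬s ∨ q ∨ r) ∧ (¬s ∨ q ∨ t)   [simplify]

(p ∨ r) ∧ (p ∨ t) ∧ (¬s ∨ q ∨ r) ∧ (¬s ∨ q ∨ t)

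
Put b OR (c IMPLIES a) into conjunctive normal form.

b OR (c IMPLIES a)
⇔ b OR NOT c OR a   (eliminate IMPLIES)

b OR NOT c OR a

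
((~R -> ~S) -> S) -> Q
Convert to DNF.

((~R -> ~S) -> S) -> Q
⇔ ~((~R -> ~S) -> S) | Q   (eliminate ->)
⇔ ~(~(~R -> ~S) | S) | Q   (eliminate ->)
⇔ ~(~(~~R | ~S) | S) | Q   (eliminate ->)
⇔ (~~(~~R | ~S) & ~S) | Q   (De Morgan)
⇔ ((~~R | ~S) & ~S) | Q   (double negation)
⇔ ((R | ~S) & ~S) | Q   (double negation)
⇔ (R & ~S) | (~S & ~S) | Q   (distribute & over |)
⇔ ~S | Q   (simplify)

~S | Q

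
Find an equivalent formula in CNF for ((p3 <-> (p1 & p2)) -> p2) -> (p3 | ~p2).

((p3 <-> (p1 & p2)) -> p2) -> (p3 | ~p2)
≡ ~((p3 <-> (p1 & p2)) -> p2) | p3 | ~p2   — eliminate ->
≡ ~(~(p3 <-> (p1 & p2)) | p2) | p3 | ~p2   — eliminate ->
≡ ~(~((p3 -> (p1 & p2)) & ((p1 & p2) -> p3)) | p2) | p3 | ~p2   — eliminate <->
≡ ~(~((~p3 | (p1 & p2)) & ((p1 & p2) -> p3)) | p2) | p3 | ~p2   — eliminate ->
≡ ~(~((~p3 | (p1 & p2)) & (~(p1 & p2) | p3)) | p2) | p3 | ~p2   — eliminate ->
≡ (~~((~p3 | (p1 & p2)) & (~(p1 & p2) | p3)) & ~p2) | p3 | ~p2   — De Morgan
≡ ((~p3 | (p1 & p2)) & (~(p1 & p2) | p3) & ~p2) | p3 | ~p2   — double negation
≡ ((~p3 | (p1 & p2)) & (~p1 | ~p2 | p3) & ~p2) | p3 | ~p2   — De Morgan
≡ (~p3 | p1 | p3 | ~p2) & (~p3 | p2 | p3 | ~p2) & (~p1 | ~p2 | p3 | p3 | ~p2) & (~p2 | p3 | ~p2)   — distribute | over &
≡ ~p2 | p3   — simplify

~p2 | p3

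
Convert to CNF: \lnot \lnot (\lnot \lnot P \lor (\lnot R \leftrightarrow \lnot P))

\lnot \lnot (\lnot \lnot P \lor (\lnot R \leftrightarrow \lnot P))
⇔ \lnot \lnot (\lnot \lnot P \lor ((\lnot R \to \lnot P) \land (\lnot P \to \lnot R)))   [eliminate \leftrightarrow]
⇔ \lnot \lnot (\lnot \lnot P \lor ((\lnot \lnot R \lor \lnot P) \land (\lnot P \to \lnot R)))   [eliminate \to]
⇔ \lnot \lnot (\lnot \lnot P \lor ((\lnot \lnot R \lor \lnot P) \land (\lnot \lnot P \lor \lnot R)))   [eliminate \to]
⇔ \lnot \lnot P \lor ((\lnot \lnot R \lor \lnot P) \land (\lnot \lnot P \lor \lnot R))   [double negation]
⇔ P \lor ((\lnot \lnot R \lor \lnot P) \land (\lnot \lnot P \lor \lnot R))   [double negation]
⇔ P \lor ((R \lor \lnot P) \land (\lnot \lnot P \lor \lnot R))   [double negation]
⇔ P \lor ((R \lor \lnot P) \land (P \lor \lnot R))   [double negation]
⇔ (P \lor R \lor \lnot P) \land (P \lor P \lor \lnot R)   [distribute \lor over \land]
⇔ P \lor \lnot R   [simplify]

P \lor \lnot R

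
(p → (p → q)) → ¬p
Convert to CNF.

¬q ∨ ¬p

(p → (p → q)) → ¬p
≡ ¬(p → (p → q)) ∨ ¬p   [eliminate →]
≡ ¬(¬p ∨ (p → q)) ∨ ¬p   [eliminate →]
≡ ¬(¬p ∨ ¬p ∨ q) ∨ ¬p   [eliminate →]
≡ (¬¬p ∧ ¬¬p ∧ ¬q) ∨ ¬p   [De Morgan]
≡ (p ∧ ¬¬p ∧ ¬q) ∨ ¬p   [double negation]
≡ (p ∧ p ∧ ¬q) ∨ ¬p   [double negation]
≡ (p ∨ ¬p) ∧ (p ∨ ¬p) ∧ (¬q ∨ ¬p)   [distribute ∨ over ∧]
≡ ¬q ∨ ¬p   [simplify]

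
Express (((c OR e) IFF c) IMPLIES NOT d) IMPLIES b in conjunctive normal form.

(NOT e OR c OR b) AND (d OR b)

(((c OR e) IFF c) IMPLIES NOT d) IMPLIES b
≡ NOT (((c OR e) IFF c) IMPLIES NOT d) OR b   (eliminate IMPLIES)
≡ NOT (NOT ((c OR e) IFF c) OR NOT d) OR b   (eliminate IMPLIES)
≡ NOT (NOT (((c OR e) IMPLIES c) AND (c IMPLIES (c OR e))) OR NOT d) OR b   (eliminate IFF)
≡ NOT (NOT ((NOT (c OR e) OR c) AND (c IMPLIES (c OR e))) OR NOT d) OR b   (eliminate IMPLIES)
≡ NOT (NOT ((NOT (c OR e) OR c) AND (NOT c OR c OR e)) OR NOT d) OR b   (eliminate IMPLIES)
≡ (NOT NOT ((NOT (c OR e) OR c) AND (NOT c OR c OR e)) AND NOT NOT d) OR b   (De Morgan)
≡ ((NOT (c OR e) OR c) AND (NOT c OR c OR e) AND NOT NOT d) OR b   (double negation)
≡ (((NOT c AND NOT e) OR c) AND (NOT c OR c OR e) AND NOT NOT d) OR b   (De Morgan)
≡ (((NOT c AND NOT e) OR c) AND (NOT c OR c OR e) AND d) OR b   (double negation)
≡ (NOT c OR c OR b) AND (NOT e OR c OR b) AND (NOT c OR c OR e OR b) AND (d OR b)   (distribute OR over AND)
≡ (NOT e OR c OR b) AND (d OR b)   (simplify)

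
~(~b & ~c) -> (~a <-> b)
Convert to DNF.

~(~b & ~c) -> (~a <-> b)
≡ ~~(~b & ~c) | (~a <-> b)   [eliminate ->]
≡ ~~(~b & ~c) | ((~a -> b) & (b -> ~a))   [eliminate <->]
≡ ~~(~b & ~c) | ((~~a | b) & (b -> ~a))   [eliminate ->]
≡ ~~(~b & ~c) | ((~~a | b) & (~b | ~a))   [eliminate ->]
≡ (~b & ~c) | ((~~a | b) & (~b | ~a))   [double negation]
≡ (~b & ~c) | ((a | b) & (~b | ~a))   [double negation]
≡ (~b & ~c) | (a & ~b) | (a & ~a) | (b & ~b) | (b & ~a)   [distribute & over |]
≡ (~b & ~c) | (a & ~b) | (b & ~a)   [simplify]

(~b & ~c) | (a & ~b) | (b & ~a)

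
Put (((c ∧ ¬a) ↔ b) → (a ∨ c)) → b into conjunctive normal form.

(((c ∧ ¬a) ↔ b) → (a ∨ c)) → b
≡ ¬(((c ∧ ¬a) ↔ b) → (a ∨ c)) ∨ b   [eliminate →]
≡ ¬(¬((c ∧ ¬a) ↔ b) ∨ a ∨ c) ∨ b   [eliminate →]
≡ ¬(¬(((c ∧ ¬a) → b) ∧ (b → (c ∧ ¬a))) ∨ a ∨ c) ∨ b   [eliminate ↔]
≡ ¬(¬((¬(c ∧ ¬a) ∨ b) ∧ (b → (c ∧ ¬a))) ∨ a ∨ c) ∨ b   [eliminate →]
≡ ¬(¬((¬(c ∧ ¬a) ∨ b) ∧ (¬b ∨ (c ∧ ¬a))) ∨ a ∨ c) ∨ b   [eliminate →]
≡ (¬¬((¬(c ∧ ¬a) ∨ b) ∧ (¬b ∨ (c ∧ ¬a))) ∧ ¬a ∧ ¬c) ∨ b   [De Morgan]
≡ ((¬(c ∧ ¬a) ∨ b) ∧ (¬b ∨ (c ∧ ¬a)) ∧ ¬a ∧ ¬c) ∨ b   [double negation]
≡ ((¬c ∨ ¬¬a ∨ b) ∧ (¬b ∨ (c ∧ ¬a)) ∧ ¬a ∧ ¬c) ∨ b   [De Morgan]
≡ ((¬c ∨ a ∨ b) ∧ (¬b ∨ (c ∧ ¬a)) ∧ ¬a ∧ ¬c) ∨ b   [double negation]
≡ (¬c ∨ a ∨ b ∨ b) ∧ (¬b ∨ c ∨ b) ∧ (¬b ∨ ¬a ∨ b) ∧ (¬a ∨ b) ∧ (¬c ∨ b)   [distribute ∨ over ∧]
≡ (¬a ∨ b) ∧ (¬c ∨ b)   [simplify]

(¬a ∨ b) ∧ (¬c ∨ b)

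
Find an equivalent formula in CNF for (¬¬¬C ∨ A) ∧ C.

(¬¬¬C ∨ A) ∧ C
⇔ (¬C ∨ A) ∧ C

(¬C ∨ A) ∧ C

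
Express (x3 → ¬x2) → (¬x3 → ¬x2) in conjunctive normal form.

(x3 → ¬x2) → (¬x3 → ¬x2)
⇔ ¬(x3 → ¬x2) ∨ (¬x3 → ¬x2)   [eliminate →]
⇔ ¬(¬x3 ∨ ¬x2) ∨ (¬x3 → ¬x2)   [eliminate →]
⇔ ¬(¬x3 ∨ ¬x2) ∨ ¬¬x3 ∨ ¬x2   [eliminate →]
⇔ ¬¬x3 ∧ ¬¬x2 ∨ ¬¬x3 ∨ ¬x2   [De Morgan]
⇔ x3 ∧ ¬¬x2 ∨ ¬¬x3 ∨ ¬x2   [double negation]
⇔ x3 ∧ x2 ∨ ¬¬x3 ∨ ¬x2   [double negation]
⇔ x3 ∧ x2 ∨ x3 ∨ ¬x2   [double negation]
⇔ (x3 ∨ x3 ∨ ¬x2) ∧ (x2 ∨ x3 ∨ ¬x2)   [distribute ∨ over ∧]
⇔ x3 ∨ ¬x2   [simplify]

x3 ∨ ¬x2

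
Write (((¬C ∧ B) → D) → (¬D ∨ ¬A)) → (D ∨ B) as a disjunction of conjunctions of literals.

(((¬C ∧ B) → D) → (¬D ∨ ¬A)) → (D ∨ B)
≡ ¬(((¬C ∧ B) → D) → (¬D ∨ ¬A)) ∨ D ∨ B
≡ ¬(¬((¬C ∧ B) → D) ∨ ¬D ∨ ¬A) ∨ D ∨ B
≡ ¬(¬(¬(¬C ∧ B) ∨ D) ∨ ¬D ∨ ¬A) ∨ D ∨ B
≡ (¬¬(¬(¬C ∧ B) ∨ D) ∧ ¬¬D ∧ ¬¬A) ∨ D ∨ B
≡ ((¬(¬C ∧ B) ∨ D) ∧ ¬¬D ∧ ¬¬A) ∨ D ∨ B
≡ ((¬¬C ∨ ¬B ∨ D) ∧ ¬¬D ∧ ¬¬A) ∨ D ∨ B
≡ ((C ∨ ¬B ∨ D) ∧ ¬¬D ∧ ¬¬A) ∨ D ∨ B
≡ ((C ∨ ¬B ∨ D) ∧ D ∧ ¬¬A) ∨ D ∨ B
≡ ((C ∨ ¬B ∨ D) ∧ D ∧ A) ∨ D ∨ B
≡ (C ∧ D ∧ A) ∨ (¬B ∧ D ∧ A) ∨ (D ∧ D ∧ A) ∨ D ∨ B
≡ D ∨ B

D ∨ B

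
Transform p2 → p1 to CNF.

p2 → p1
⇔ ¬p2 ∨ p1   [eliminate →]

¬p2 ∨ p1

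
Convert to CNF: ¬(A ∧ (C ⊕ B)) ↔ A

¬(A ∧ (C ⊕ B)) ↔ A
≡ (¬(A ∧ (C ⊕ B)) → A) ∧ (A → ¬(A ∧ (C ⊕ B)))   [eliminate ↔]
≡ (¬¬(A ∧ (C ⊕ B)) ∨ A) ∧ (A → ¬(A ∧ (C ⊕ B)))   [eliminate →]
≡ (¬¬(A ∧ (C ∨ B) ∧ ¬(C ∧ B)) ∨ A) ∧ (A → ¬(A ∧ (C ⊕ B)))   [expand ⊕]
≡ (¬¬(A ∧ (C ∨ B) ∧ ¬(C ∧ B)) ∨ A) ∧ (¬A ∨ ¬(A ∧ (C ⊕ B)))   [eliminate →]
≡ (¬¬(A ∧ (C ∨ B) ∧ ¬(C ∧ B)) ∨ A) ∧ (¬A ∨ ¬(A ∧ (C ∨ B) ∧ ¬(C ∧ B)))   [expand ⊕]
≡ (A ∧ (C ∨ B) ∧ ¬(C ∧ B) ∨ A) ∧ (¬A ∨ ¬(A ∧ (C ∨ B) ∧ ¬(C ∧ B)))   [double negation]
≡ (A ∧ (C ∨ B) ∧ (¬C ∨ ¬B) ∨ A) ∧ (¬A ∨ ¬(A ∧ (C ∨ B) ∧ ¬(C ∧ B)))   [De Morgan]
≡ (A ∧ (C ∨ B) ∧ (¬C ∨ ¬B) ∨ A) ∧ (¬A ∨ ¬A ∨ ¬(C ∨ B) ∨ ¬¬(C ∧ B))   [De Morgan]
≡ (A ∧ (C ∨ B) ∧ (¬C ∨ ¬B) ∨ A) ∧ (¬A ∨ ¬A ∨ ¬C ∧ ¬B ∨ ¬¬(C ∧ B))   [De Morgan]
≡ (A ∧ (C ∨ B) ∧ (¬C ∨ ¬B) ∨ A) ∧ (¬A ∨ ¬A ∨ ¬C ∧ ¬B ∨ C ∧ B)   [double negation]
≡ (A ∨ A) ∧ (C ∨ B ∨ A) ∧ (¬C ∨ ¬B ∨ A) ∧ (¬A ∨ ¬A ∨ ¬C ∨ C) ∧ (¬A ∨ ¬A ∨ ¬C ∨ B) ∧ (¬A ∨ ¬A ∨ ¬B ∨ C) ∧ (¬A ∨ ¬A ∨ ¬B ∨ B)   [distribute ∨ over ∧]
≡ A ∧ (¬A ∨ ¬C ∨ B) ∧ (¬A ∨ ¬B ∨ C)   [simplify]

A ∧ (¬A ∨ ¬C ∨ B) ∧ (¬A ∨ ¬B ∨ C)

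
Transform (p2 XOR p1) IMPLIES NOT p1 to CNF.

(p2 XOR p1) IMPLIES NOT p1
≡ NOT (p2 XOR p1) OR NOT p1   — eliminate IMPLIES
≡ NOT ((p2 OR p1) AND NOT (p2 AND p1)) OR NOT p1   — expand XOR
≡ NOT (p2 OR p1) OR NOT NOT (p2 AND p1) OR NOT p1   — De Morgan
≡ (NOT p2 AND NOT p1) OR NOT NOT (p2 AND p1) OR NOT p1   — De Morgan
≡ (NOT p2 AND NOT p1) OR (p2 AND p1) OR NOT p1   — double negation
≡ (NOT p2 OR p2 OR NOT p1) AND (NOT p2 OR p1 OR NOT p1) AND (NOT p1 OR p2 OR NOT p1) AND (NOT p1 OR p1 OR NOT p1)   — distribute OR over AND
≡ NOT p1 OR p2   — simplify

NOT p1 OR p2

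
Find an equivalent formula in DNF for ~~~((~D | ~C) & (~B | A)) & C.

(D & C) | (B & ~A & C)

~~~((~D | ~C) & (~B | A)) & C
≡ ~((~D | ~C) & (~B | A)) & C   [double negation]
≡ (~(~D | ~C) | ~(~B | A)) & C   [De Morgan]
≡ ((~~D & ~~C) | ~(~B | A)) & C   [De Morgan]
≡ ((D & ~~C) | ~(~B | A)) & C   [double negation]
≡ ((D & C) | ~(~B | A)) & C   [double negation]
≡ ((D & C) | (~~B & ~A)) & C   [De Morgan]
≡ ((D & C) | (B & ~A)) & C   [double negation]
≡ (D & C & C) | (B & ~A & C)   [distribute & over |]
≡ (D & C) | (B & ~A & C)   [simplify]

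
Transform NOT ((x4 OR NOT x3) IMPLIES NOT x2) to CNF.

(x4 OR NOT x3) AND x2

NOT ((x4 OR NOT x3) IMPLIES NOT x2)
≡ NOT (NOT (x4 OR NOT x3) OR NOT x2)   [eliminate IMPLIES]
≡ NOT NOT (x4 OR NOT x3) AND NOT NOT x2   [De Morgan]
≡ (x4 OR NOT x3) AND NOT NOT x2   [double negation]
≡ (x4 OR NOT x3) AND x2   [double negation]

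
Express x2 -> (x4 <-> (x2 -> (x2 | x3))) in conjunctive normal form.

~x2 | x4

x2 -> (x4 <-> (x2 -> (x2 | x3)))
≡ ~x2 | (x4 <-> (x2 -> (x2 | x3)))   (eliminate ->)
≡ ~x2 | ((x4 -> (x2 -> (x2 | x3))) & ((x2 -> (x2 | x3)) -> x4))   (eliminate <->)
≡ ~x2 | ((~x4 | (x2 -> (x2 | x3))) & ((x2 -> (x2 | x3)) -> x4))   (eliminate ->)
≡ ~x2 | ((~x4 | ~x2 | x2 | x3) & ((x2 -> (x2 | x3)) -> x4))   (eliminate ->)
≡ ~x2 | ((~x4 | ~x2 | x2 | x3) & (~(x2 -> (x2 | x3)) | x4))   (eliminate ->)
≡ ~x2 | ((~x4 | ~x2 | x2 | x3) & (~(~x2 | x2 | x3) | x4))   (eliminate ->)
≡ ~x2 | ((~x4 | ~x2 | x2 | x3) & ((~~x2 & ~x2 & ~x3) | x4))   (De Morgan)
≡ ~x2 | ((~x4 | ~x2 | x2 | x3) & ((x2 & ~x2 & ~x3) | x4))   (double negation)
≡ (~x2 | ~x4 | ~x2 | x2 | x3) & (~x2 | x2 | x4) & (~x2 | ~x2 | x4) & (~x2 | ~x3 | x4)   (distribute | over &)
≡ ~x2 | x4   (simplify)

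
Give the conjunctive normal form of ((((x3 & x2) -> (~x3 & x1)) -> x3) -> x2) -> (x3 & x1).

((((x3 & x2) -> (~x3 & x1)) -> x3) -> x2) -> (x3 & x1)
≡ ~((((x3 & x2) -> (~x3 & x1)) -> x3) -> x2) | (x3 & x1)   — eliminate ->
≡ ~(~(((x3 & x2) -> (~x3 & x1)) -> x3) | x2) | (x3 & x1)   — eliminate ->
≡ ~(~(~((x3 & x2) -> (~x3 & x1)) | x3) | x2) | (x3 & x1)   — eliminate ->
≡ ~(~(~(~(x3 & x2) | (~x3 & x1)) | x3) | x2) | (x3 & x1)   — eliminate ->
≡ (~~(~(~(x3 & x2) | (~x3 & x1)) | x3) & ~x2) | (x3 & x1)   — De Morgan
≡ ((~(~(x3 & x2) | (~x3 & x1)) | x3) & ~x2) | (x3 & x1)   — double negation
≡ (((~~(x3 & x2) & ~(~x3 & x1)) | x3) & ~x2) | (x3 & x1)   — De Morgan
≡ (((x3 & x2 & ~(~x3 & x1)) | x3) & ~x2) | (x3 & x1)   — double negation
≡ (((x3 & x2 & (~~x3 | ~x1)) | x3) & ~x2) | (x3 & x1)   — De Morgan
≡ (((x3 & x2 & (x3 | ~x1)) | x3) & ~x2) | (x3 & x1)   — double negation
≡ (x3 | x3 | x3) & (x3 | x3 | x1) & (x2 | x3 | x3) & (x2 | x3 | x1) & (x3 | ~x1 | x3 | x3) & (x3 | ~x1 | x3 | x1) & (~x2 | x3) & (~x2 | x1)   — distribute | over &
≡ x3 & (~x2 | x1)   — simplify

x3 & (~x2 | x1)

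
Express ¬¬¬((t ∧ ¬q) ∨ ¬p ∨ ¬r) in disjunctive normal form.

(¬t ∧ p ∧ r) ∨ (q ∧ p ∧ r)

¬¬¬((t ∧ ¬q) ∨ ¬p ∨ ¬r)
≡ ¬((t ∧ ¬q) ∨ ¬p ∨ ¬r)   [double negation]
≡ ¬(t ∧ ¬q) ∧ ¬¬p ∧ ¬¬r   [De Morgan]
≡ (¬t ∨ ¬¬q) ∧ ¬¬p ∧ ¬¬r   [De Morgan]
≡ (¬t ∨ q) ∧ ¬¬p ∧ ¬¬r   [double negation]
≡ (¬t ∨ q) ∧ p ∧ ¬¬r   [double negation]
≡ (¬t ∨ q) ∧ p ∧ r   [double negation]
≡ (¬t ∧ p ∧ r) ∨ (q ∧ p ∧ r)   [distribute ∧ over ∨]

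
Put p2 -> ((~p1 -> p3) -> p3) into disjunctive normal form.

~p2 | (~p1 & ~p3) | p3

p2 -> ((~p1 -> p3) -> p3)
⇔ ~p2 | ((~p1 -> p3) -> p3)   [eliminate ->]
⇔ ~p2 | ~(~p1 -> p3) | p3   [eliminate ->]
⇔ ~p2 | ~(~~p1 | p3) | p3   [eliminate ->]
⇔ ~p2 | (~~~p1 & ~p3) | p3   [De Morgan]
⇔ ~p2 | (~p1 & ~p3) | p3   [double negation]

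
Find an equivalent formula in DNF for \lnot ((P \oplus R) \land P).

\lnot ((P \oplus R) \land P)
⇔ \lnot (((P \land \lnot R) \lor (\lnot P \land R)) \land P)   [expand \oplus]
⇔ \lnot ((P \land \lnot R) \lor (\lnot P \land R)) \lor \lnot P   [De Morgan]
⇔ (\lnot (P \land \lnot R) \land \lnot (\lnot P \land R)) \lor \lnot P   [De Morgan]
⇔ ((\lnot P \lor \lnot \lnot R) \land \lnot (\lnot P \land R)) \lor \lnot P   [De Morgan]
⇔ ((\lnot P \lor R) \land \lnot (\lnot P \land R)) \lor \lnot P   [double negation]
⇔ ((\lnot P \lor R) \land (\lnot \lnot P \lor \lnot R)) \lor \lnot P   [De Morgan]
⇔ ((\lnot P \lor R) \land (P \lor \lnot R)) \lor \lnot P   [double negation]
⇔ (\lnot P \land P) \lor (\lnot P \land \lnot R) \lor (R \land P) \lor (R \land \lnot R) \lor \lnot P   [distribute \land over \lor]
⇔ (R \land P) \lor \lnot P   [simplify]

(R \land P) \lor \lnot P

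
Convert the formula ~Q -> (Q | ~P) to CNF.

~Q -> (Q | ~P)
≡ ~~Q | Q | ~P
≡ Q | Q | ~P
≡ Q | ~P

Q | ~P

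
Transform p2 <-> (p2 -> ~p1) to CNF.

p2 <-> (p2 -> ~p1)
⇔ (p2 -> (p2 -> ~p1)) & ((p2 -> ~p1) -> p2)
⇔ (~p2 | (p2 -> ~p1)) & ((p2 -> ~p1) -> p2)
⇔ (~p2 | ~p2 | ~p1) & ((p2 -> ~p1) -> p2)
⇔ (~p2 | ~p2 | ~p1) & (~(p2 -> ~p1) | p2)
⇔ (~p2 | ~p2 | ~p1) & (~(~p2 | ~p1) | p2)
⇔ (~p2 | ~p2 | ~p1) & ((~~p2 & ~~p1) | p2)
⇔ (~p2 | ~p2 | ~p1) & ((p2 & ~~p1) | p2)
⇔ (~p2 | ~p2 | ~p1) & ((p2 & p1) | p2)
⇔ (~p2 | ~p2 | ~p1) & (p2 | p2) & (p1 | p2)
⇔ (~p2 | ~p1) & p2

(~p2 | ~p1) & p2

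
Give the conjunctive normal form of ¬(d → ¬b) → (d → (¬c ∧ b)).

¬(d → ¬b) → (d → (¬c ∧ b))
≡ ¬¬(d → ¬b) ∨ (d → (¬c ∧ b))   [eliminate →]
≡ ¬¬(¬d ∨ ¬b) ∨ (d → (¬c ∧ b))   [eliminate →]
≡ ¬¬(¬d ∨ ¬b) ∨ ¬d ∨ (¬c ∧ b)   [eliminate →]
≡ ¬d ∨ ¬b ∨ ¬d ∨ (¬c ∧ b)   [double negation]
≡ (¬d ∨ ¬b ∨ ¬d ∨ ¬c) ∧ (¬d ∨ ¬b ∨ ¬d ∨ b)   [distribute ∨ over ∧]
≡ ¬d ∨ ¬b ∨ ¬c   [simplify]

¬d ∨ ¬b ∨ ¬c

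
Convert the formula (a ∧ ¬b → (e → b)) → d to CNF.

(a ∧ ¬b → (e → b)) → d
⇔ ¬(a ∧ ¬b → (e → b)) ∨ d   [eliminate →]
⇔ ¬(¬(a ∧ ¬b) ∨ (e → b)) ∨ d   [eliminate →]
⇔ ¬(¬(a ∧ ¬b) ∨ ¬e ∨ b) ∨ d   [eliminate →]
⇔ ¬¬(a ∧ ¬b) ∧ ¬¬e ∧ ¬b ∨ d   [De Morgan]
⇔ a ∧ ¬b ∧ ¬¬e ∧ ¬b ∨ d   [double negation]
⇔ a ∧ ¬b ∧ e ∧ ¬b ∨ d   [double negation]
⇔ (a ∨ d) ∧ (¬b ∨ d) ∧ (e ∨ d) ∧ (¬b ∨ d)   [distribute ∨ over ∧]
⇔ (a ∨ d) ∧ (¬b ∨ d) ∧ (e ∨ d)   [simplify]

(a ∨ d) ∧ (¬b ∨ d) ∧ (e ∨ d)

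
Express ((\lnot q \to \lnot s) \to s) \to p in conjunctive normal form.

((\lnot q \to \lnot s) \to s) \to p
⇔ \lnot ((\lnot q \to \lnot s) \to s) \lor p   (eliminate \to)
⇔ \lnot (\lnot (\lnot q \to \lnot s) \lor s) \lor p   (eliminate \to)
⇔ \lnot (\lnot (\lnot \lnot q \lor \lnot s) \lor s) \lor p   (eliminate \to)
⇔ (\lnot \lnot (\lnot \lnot q \lor \lnot s) \land \lnot s) \lor p   (De Morgan)
⇔ ((\lnot \lnot q \lor \lnot s) \land \lnot s) \lor p   (double negation)
⇔ ((q \lor \lnot s) \land \lnot s) \lor p   (double negation)
⇔ (q \lor \lnot s \lor p) \land (\lnot s \lor p)   (distribute \lor over \land)
⇔ \lnot s \lor p   (simplify)

\lnot s \lor p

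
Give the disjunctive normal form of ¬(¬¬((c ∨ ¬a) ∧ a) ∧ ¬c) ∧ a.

¬(¬¬((c ∨ ¬a) ∧ a) ∧ ¬c) ∧ a
≡ (¬¬¬((c ∨ ¬a) ∧ a) ∨ ¬¬c) ∧ a   [De Morgan]
≡ (¬((c ∨ ¬a) ∧ a) ∨ ¬¬c) ∧ a   [double negation]
≡ (¬(c ∨ ¬a) ∨ ¬a ∨ ¬¬c) ∧ a   [De Morgan]
≡ ((¬c ∧ ¬¬a) ∨ ¬a ∨ ¬¬c) ∧ a   [De Morgan]
≡ ((¬c ∧ a) ∨ ¬a ∨ ¬¬c) ∧ a   [double negation]
≡ ((¬c ∧ a) ∨ ¬a ∨ c) ∧ a   [double negation]
≡ (¬c ∧ a ∧ a) ∨ (¬a ∧ a) ∨ (c ∧ a)   [distribute ∧ over ∨]
≡ (¬c ∧ a) ∨ (c ∧ a)   [simplify]

(¬c ∧ a) ∨ (c ∧ a)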